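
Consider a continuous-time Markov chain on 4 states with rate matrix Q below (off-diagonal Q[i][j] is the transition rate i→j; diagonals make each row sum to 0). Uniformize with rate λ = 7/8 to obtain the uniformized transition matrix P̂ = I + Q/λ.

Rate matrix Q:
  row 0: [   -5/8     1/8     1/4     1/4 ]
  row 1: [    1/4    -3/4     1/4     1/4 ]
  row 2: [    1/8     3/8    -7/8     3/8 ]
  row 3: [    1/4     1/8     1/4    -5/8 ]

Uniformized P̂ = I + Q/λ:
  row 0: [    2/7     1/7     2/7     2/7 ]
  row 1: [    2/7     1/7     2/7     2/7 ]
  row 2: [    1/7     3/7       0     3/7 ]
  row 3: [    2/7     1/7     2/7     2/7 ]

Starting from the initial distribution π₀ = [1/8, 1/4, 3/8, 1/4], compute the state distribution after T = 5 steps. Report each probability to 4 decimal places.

t=0: π = [0.1250, 0.2500, 0.3750, 0.2500]
t=1: π = [0.2321, 0.2500, 0.1786, 0.3393]
t=2: π = [0.2602, 0.1939, 0.2347, 0.3112]
t=3: π = [0.2522, 0.2099, 0.2187, 0.3192]
t=4: π = [0.2545, 0.2053, 0.2232, 0.3170]
t=5: π = [0.2538, 0.2066, 0.2219, 0.3176]

π = [0.2538, 0.2066, 0.2219, 0.3176]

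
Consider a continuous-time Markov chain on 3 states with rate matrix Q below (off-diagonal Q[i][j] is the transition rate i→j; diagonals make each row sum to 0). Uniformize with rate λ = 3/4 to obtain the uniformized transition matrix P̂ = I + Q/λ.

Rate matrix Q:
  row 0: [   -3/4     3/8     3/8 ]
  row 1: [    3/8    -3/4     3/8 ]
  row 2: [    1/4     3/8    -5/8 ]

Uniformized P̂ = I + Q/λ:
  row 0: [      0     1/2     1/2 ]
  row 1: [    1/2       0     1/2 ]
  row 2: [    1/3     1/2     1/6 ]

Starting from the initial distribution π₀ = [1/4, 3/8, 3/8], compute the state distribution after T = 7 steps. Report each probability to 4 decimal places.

π = [0.2920, 0.3330, 0.3750]

t=0: π = [0.2500, 0.3750, 0.3750]
t=1: π = [0.3125, 0.3125, 0.3750]
t=2: π = [0.2813, 0.3438, 0.3750]
t=3: π = [0.2969, 0.3281, 0.3750]
t=4: π = [0.2891, 0.3359, 0.3750]
t=5: π = [0.2930, 0.3320, 0.3750]
t=6: π = [0.2910, 0.3340, 0.3750]
t=7: π = [0.2920, 0.3330, 0.3750]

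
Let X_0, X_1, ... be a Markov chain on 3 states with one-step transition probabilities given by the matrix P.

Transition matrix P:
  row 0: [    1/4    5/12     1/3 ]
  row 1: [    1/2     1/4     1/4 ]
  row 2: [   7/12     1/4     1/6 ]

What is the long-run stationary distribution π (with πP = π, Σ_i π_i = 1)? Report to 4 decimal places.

Balance equations π_j = Σ_i π_i·P[i][j]:
  π_0 = 1/4·π_0 + 1/2·π_1 + 7/12·π_2
  π_1 = 5/12·π_0 + 1/4·π_1 + 1/4·π_2
  normalize: π_0 + π_1 + π_2 = 1
Solving the linear system gives exactly π = [81/194, 31/97, 51/194].

π = [0.4175, 0.3196, 0.2629]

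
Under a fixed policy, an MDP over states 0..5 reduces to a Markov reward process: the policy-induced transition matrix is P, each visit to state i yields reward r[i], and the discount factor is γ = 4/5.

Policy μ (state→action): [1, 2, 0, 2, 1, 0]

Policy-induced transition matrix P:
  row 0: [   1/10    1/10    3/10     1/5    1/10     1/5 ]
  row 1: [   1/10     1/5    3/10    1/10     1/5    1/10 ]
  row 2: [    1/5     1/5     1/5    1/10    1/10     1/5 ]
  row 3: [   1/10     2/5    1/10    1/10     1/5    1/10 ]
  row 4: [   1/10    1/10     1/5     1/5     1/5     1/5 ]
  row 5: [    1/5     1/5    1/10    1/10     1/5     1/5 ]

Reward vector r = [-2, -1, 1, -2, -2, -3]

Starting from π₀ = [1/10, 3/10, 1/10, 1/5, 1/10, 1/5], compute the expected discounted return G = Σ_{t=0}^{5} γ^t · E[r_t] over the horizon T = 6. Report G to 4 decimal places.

G = -5.2283

t=0: π = [0.1000, 0.3000, 0.1000, 0.2000, 0.1000, 0.2000], E[r] = -1.6000, γ^t·E[r] = -1.600000, running G = -1.600000
t=1: π = [0.1300, 0.2200, 0.2000, 0.1200, 0.1800, 0.1500], E[r] = -1.3300, γ^t·E[r] = -1.064000, running G = -2.664000
t=2: π = [0.1350, 0.1930, 0.2080, 0.1310, 0.1670, 0.1660], E[r] = -1.3490, γ^t·E[r] = -0.863360, running G = -3.527360
t=3: π = [0.1374, 0.1960, 0.2031, 0.1302, 0.1657, 0.1676], E[r] = -1.3623, γ^t·E[r] = -0.697498, running G = -4.224858
t=4: π = [0.1371, 0.1957, 0.2036, 0.1303, 0.1660, 0.1674], E[r] = -1.3610, γ^t·E[r] = -0.557453, running G = -4.782311
t=5: π = [0.1371, 0.1958, 0.2035, 0.1303, 0.1659, 0.1674], E[r] = -1.3611, γ^t·E[r] = -0.446006, running G = -5.228317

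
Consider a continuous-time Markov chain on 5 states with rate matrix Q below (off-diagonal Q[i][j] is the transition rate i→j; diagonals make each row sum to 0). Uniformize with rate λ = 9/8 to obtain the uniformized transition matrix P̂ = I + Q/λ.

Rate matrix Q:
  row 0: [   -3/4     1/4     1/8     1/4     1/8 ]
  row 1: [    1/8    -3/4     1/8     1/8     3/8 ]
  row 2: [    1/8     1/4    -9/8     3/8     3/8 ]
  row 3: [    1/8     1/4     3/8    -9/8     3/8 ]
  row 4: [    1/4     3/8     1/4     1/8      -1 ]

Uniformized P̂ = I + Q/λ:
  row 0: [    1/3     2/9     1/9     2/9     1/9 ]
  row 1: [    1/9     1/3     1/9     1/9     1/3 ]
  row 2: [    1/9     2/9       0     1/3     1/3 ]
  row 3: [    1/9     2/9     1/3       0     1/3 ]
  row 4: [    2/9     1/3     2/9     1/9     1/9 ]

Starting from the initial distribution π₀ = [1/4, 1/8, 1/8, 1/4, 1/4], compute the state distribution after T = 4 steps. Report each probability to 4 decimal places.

t=0: π = [0.2500, 0.1250, 0.1250, 0.2500, 0.2500]
t=1: π = [0.1944, 0.2639, 0.1806, 0.1389, 0.2222]
t=2: π = [0.1790, 0.2762, 0.1466, 0.1574, 0.2407]
t=3: π = [0.1776, 0.2797, 0.1566, 0.1461, 0.2401]
t=4: π = [0.1773, 0.2800, 0.1529, 0.1494, 0.2405]

π = [0.1773, 0.2800, 0.1529, 0.1494, 0.2405]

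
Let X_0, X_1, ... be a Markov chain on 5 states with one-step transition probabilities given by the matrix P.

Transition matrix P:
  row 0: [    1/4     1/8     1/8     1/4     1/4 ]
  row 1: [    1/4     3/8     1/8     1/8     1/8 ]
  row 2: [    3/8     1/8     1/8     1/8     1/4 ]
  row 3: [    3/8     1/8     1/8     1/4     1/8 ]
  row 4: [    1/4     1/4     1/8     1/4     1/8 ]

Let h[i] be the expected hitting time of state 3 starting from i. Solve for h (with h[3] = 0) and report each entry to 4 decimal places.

First-step conditioning: h[3] = 0; for i ≠ 3, h[i] = 1 + Σ_k P[i][k]·h[k].
  h[0] = 1 + 1/4·h[0] + 1/8·h[1] + 1/8·h[2] + 1/4·h[4]
  h[1] = 1 + 1/4·h[0] + 3/8·h[1] + 1/8·h[2] + 1/8·h[4]
  h[2] = 1 + 3/8·h[0] + 1/8·h[1] + 1/8·h[2] + 1/4·h[4]
  h[4] = 1 + 1/4·h[0] + 1/4·h[1] + 1/8·h[2] + 1/8·h[4]
Solving the 4×4 linear system over states ≠ 3 gives exactly h = [320/67, 4096/737, 360/67, 0, 3584/737] (h[3] = 0 is the target).

h = [4.7761, 5.5577, 5.3731, 0.0000, 4.8630]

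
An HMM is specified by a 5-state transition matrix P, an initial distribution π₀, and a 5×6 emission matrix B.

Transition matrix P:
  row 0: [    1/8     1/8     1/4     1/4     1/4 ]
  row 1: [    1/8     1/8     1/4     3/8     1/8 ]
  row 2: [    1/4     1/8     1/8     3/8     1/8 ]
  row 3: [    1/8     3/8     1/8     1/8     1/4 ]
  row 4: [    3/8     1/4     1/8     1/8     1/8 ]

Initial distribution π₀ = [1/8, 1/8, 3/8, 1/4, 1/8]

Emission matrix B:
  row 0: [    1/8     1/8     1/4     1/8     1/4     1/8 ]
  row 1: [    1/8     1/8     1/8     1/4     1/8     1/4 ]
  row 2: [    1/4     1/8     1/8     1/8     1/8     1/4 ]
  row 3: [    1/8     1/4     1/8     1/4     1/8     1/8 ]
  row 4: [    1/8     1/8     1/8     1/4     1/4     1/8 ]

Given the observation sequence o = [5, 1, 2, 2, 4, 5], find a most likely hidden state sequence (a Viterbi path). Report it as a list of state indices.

t=0: δ = [1.562e-02, 3.125e-02, 9.375e-02, 3.125e-02, 1.562e-02]  (obs o_0=5)
t=1: δ = [2.930e-03, 1.465e-03, 1.465e-03, 8.789e-03, 1.465e-03]  ψ = [2, 2, 2, 2, 2]  (obs o_1=1)
t=2: δ = [2.747e-04, 4.120e-04, 1.373e-04, 1.373e-04, 2.747e-04]  ψ = [3, 3, 3, 3, 3]  (obs o_2=2)
t=3: δ = [2.575e-05, 8.583e-06, 1.287e-05, 1.931e-05, 8.583e-06]  ψ = [4, 4, 1, 1, 0]  (obs o_3=2)
t=4: δ = [8.047e-07, 9.052e-07, 8.047e-07, 8.047e-07, 1.609e-06]  ψ = [0, 3, 0, 0, 0]  (obs o_4=4)
t=5: δ = [7.544e-08, 1.006e-07, 5.658e-08, 4.243e-08, 2.515e-08]  ψ = [4, 4, 1, 1, 0]  (obs o_5=5)
backtrack: best end state = 1; path = [2, 3, 4, 0, 4, 1]

path = [2, 3, 4, 0, 4, 1]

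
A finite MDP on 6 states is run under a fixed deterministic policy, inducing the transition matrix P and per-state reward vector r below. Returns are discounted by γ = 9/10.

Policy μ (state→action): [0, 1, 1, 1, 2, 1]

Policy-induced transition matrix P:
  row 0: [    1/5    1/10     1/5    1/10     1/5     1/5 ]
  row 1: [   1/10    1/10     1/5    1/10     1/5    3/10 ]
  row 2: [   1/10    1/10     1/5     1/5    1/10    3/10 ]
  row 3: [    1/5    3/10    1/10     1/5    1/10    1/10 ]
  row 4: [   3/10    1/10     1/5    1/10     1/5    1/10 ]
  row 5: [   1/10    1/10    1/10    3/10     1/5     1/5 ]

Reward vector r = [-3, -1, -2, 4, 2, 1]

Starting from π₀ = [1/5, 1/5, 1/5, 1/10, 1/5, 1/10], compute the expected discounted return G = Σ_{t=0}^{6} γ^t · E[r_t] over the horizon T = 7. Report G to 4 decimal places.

G = 0.7125

t=0: π = [0.2000, 0.2000, 0.2000, 0.1000, 0.2000, 0.1000], E[r] = -0.3000, γ^t·E[r] = -0.300000, running G = -0.300000
t=1: π = [0.1700, 0.1200, 0.1800, 0.1500, 0.1700, 0.2100], E[r] = 0.1600, γ^t·E[r] = 0.144000, running G = -0.156000
t=2: π = [0.1660, 0.1300, 0.1640, 0.1750, 0.1670, 0.1980], E[r] = 0.2760, γ^t·E[r] = 0.223560, running G = 0.067560
t=3: π = [0.1675, 0.1350, 0.1627, 0.1735, 0.1661, 0.1952], E[r] = 0.2585, γ^t·E[r] = 0.188447, running G = 0.256007
t=4: π = [0.1673, 0.1347, 0.1631, 0.1727, 0.1664, 0.1958], E[r] = 0.2563, γ^t·E[r] = 0.168152, running G = 0.424158
t=5: π = [0.1673, 0.1345, 0.1632, 0.1727, 0.1664, 0.1959], E[r] = 0.2570, γ^t·E[r] = 0.151771, running G = 0.575929
t=6: π = [0.1673, 0.1345, 0.1631, 0.1728, 0.1664, 0.1959], E[r] = 0.2571, γ^t·E[r] = 0.136609, running G = 0.712538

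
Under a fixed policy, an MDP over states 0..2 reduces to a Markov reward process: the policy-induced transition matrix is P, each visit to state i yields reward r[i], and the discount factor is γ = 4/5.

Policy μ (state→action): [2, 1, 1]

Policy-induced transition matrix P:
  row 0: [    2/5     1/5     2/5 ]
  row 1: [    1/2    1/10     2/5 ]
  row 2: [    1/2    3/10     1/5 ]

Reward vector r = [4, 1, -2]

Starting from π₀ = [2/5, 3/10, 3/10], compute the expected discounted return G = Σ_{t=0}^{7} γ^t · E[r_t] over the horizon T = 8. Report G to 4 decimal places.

t=0: π = [0.4000, 0.3000, 0.3000], E[r] = 1.3000, γ^t·E[r] = 1.300000, running G = 1.300000
t=1: π = [0.4600, 0.2000, 0.3400], E[r] = 1.3600, γ^t·E[r] = 1.088000, running G = 2.388000
t=2: π = [0.4540, 0.2140, 0.3320], E[r] = 1.3660, γ^t·E[r] = 0.874240, running G = 3.262240
t=3: π = [0.4546, 0.2118, 0.3336], E[r] = 1.3630, γ^t·E[r] = 0.697856, running G = 3.960096
t=4: π = [0.4545, 0.2122, 0.3333], E[r] = 1.3638, γ^t·E[r] = 0.558604, running G = 4.518700
t=5: π = [0.4545, 0.2121, 0.3333], E[r] = 1.3636, γ^t·E[r] = 0.446826, running G = 4.965527
t=6: π = [0.4545, 0.2121, 0.3333], E[r] = 1.3636, γ^t·E[r] = 0.357471, running G = 5.322997
t=7: π = [0.4545, 0.2121, 0.3333], E[r] = 1.3636, γ^t·E[r] = 0.285975, running G = 5.608972

G = 5.6090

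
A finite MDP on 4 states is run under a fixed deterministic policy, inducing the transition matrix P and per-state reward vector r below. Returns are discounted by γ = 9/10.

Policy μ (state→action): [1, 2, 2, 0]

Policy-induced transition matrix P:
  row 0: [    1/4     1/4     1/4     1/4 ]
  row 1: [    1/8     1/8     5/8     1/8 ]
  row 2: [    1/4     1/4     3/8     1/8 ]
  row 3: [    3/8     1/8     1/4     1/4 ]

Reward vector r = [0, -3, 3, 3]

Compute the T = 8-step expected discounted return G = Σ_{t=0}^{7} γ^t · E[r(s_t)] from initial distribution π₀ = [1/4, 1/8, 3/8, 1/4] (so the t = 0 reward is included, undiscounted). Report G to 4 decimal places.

t=0: π = [0.2500, 0.1250, 0.3750, 0.2500], E[r] = 1.5000, γ^t·E[r] = 1.500000, running G = 1.500000
t=1: π = [0.2656, 0.2031, 0.3438, 0.1875], E[r] = 0.9844, γ^t·E[r] = 0.885938, running G = 2.385938
t=2: π = [0.2480, 0.2012, 0.3691, 0.1816], E[r] = 1.0488, γ^t·E[r] = 0.849551, running G = 3.235488
t=3: π = [0.2476, 0.2021, 0.3716, 0.1787], E[r] = 1.0444, γ^t·E[r] = 0.761392, running G = 3.996880
t=4: π = [0.2471, 0.2024, 0.3723, 0.1783], E[r] = 1.0444, γ^t·E[r] = 0.685253, running G = 4.682133
t=5: π = [0.2470, 0.2024, 0.3724, 0.1782], E[r] = 1.0445, γ^t·E[r] = 0.616795, running G = 5.298928
t=6: π = [0.2470, 0.2024, 0.3725, 0.1781], E[r] = 1.0445, γ^t·E[r] = 0.555107, running G = 5.854035
t=7: π = [0.2470, 0.2024, 0.3725, 0.1781], E[r] = 1.0445, γ^t·E[r] = 0.499598, running G = 6.353633

G = 6.3536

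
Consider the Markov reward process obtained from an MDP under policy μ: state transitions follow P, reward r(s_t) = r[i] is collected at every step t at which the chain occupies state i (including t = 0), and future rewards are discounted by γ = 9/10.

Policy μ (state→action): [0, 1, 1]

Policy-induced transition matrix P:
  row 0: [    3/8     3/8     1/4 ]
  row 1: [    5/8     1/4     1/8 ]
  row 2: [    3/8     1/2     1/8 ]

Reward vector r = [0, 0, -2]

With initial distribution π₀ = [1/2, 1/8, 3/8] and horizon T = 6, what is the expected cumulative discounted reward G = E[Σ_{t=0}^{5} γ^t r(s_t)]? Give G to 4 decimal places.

G = -2.0972

t=0: π = [0.5000, 0.1250, 0.3750], E[r] = -0.7500, γ^t·E[r] = -0.750000, running G = -0.750000
t=1: π = [0.4063, 0.4063, 0.1875], E[r] = -0.3750, γ^t·E[r] = -0.337500, running G = -1.087500
t=2: π = [0.4766, 0.3477, 0.1758], E[r] = -0.3516, γ^t·E[r] = -0.284766, running G = -1.372266
t=3: π = [0.4619, 0.3535, 0.1846], E[r] = -0.3691, γ^t·E[r] = -0.269104, running G = -1.641369
t=4: π = [0.4634, 0.3539, 0.1827], E[r] = -0.3655, γ^t·E[r] = -0.239790, running G = -1.881160
t=5: π = [0.4635, 0.3536, 0.1829], E[r] = -0.3658, γ^t·E[r] = -0.216028, running G = -2.097187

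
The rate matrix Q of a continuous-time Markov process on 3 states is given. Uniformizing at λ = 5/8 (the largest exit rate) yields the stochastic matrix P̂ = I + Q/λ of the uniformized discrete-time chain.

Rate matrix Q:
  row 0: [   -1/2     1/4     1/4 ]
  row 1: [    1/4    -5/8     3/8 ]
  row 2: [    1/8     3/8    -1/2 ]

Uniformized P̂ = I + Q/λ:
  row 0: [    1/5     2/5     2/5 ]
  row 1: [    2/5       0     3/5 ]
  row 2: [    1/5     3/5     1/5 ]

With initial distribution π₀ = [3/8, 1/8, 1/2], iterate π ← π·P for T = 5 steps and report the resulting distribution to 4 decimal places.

t=0: π = [0.3750, 0.1250, 0.5000]
t=1: π = [0.2250, 0.4500, 0.3250]
t=2: π = [0.2900, 0.2850, 0.4250]
t=3: π = [0.2570, 0.3710, 0.3720]
t=4: π = [0.2742, 0.3260, 0.3998]
t=5: π = [0.2652, 0.3496, 0.3852]

π = [0.2652, 0.3496, 0.3852]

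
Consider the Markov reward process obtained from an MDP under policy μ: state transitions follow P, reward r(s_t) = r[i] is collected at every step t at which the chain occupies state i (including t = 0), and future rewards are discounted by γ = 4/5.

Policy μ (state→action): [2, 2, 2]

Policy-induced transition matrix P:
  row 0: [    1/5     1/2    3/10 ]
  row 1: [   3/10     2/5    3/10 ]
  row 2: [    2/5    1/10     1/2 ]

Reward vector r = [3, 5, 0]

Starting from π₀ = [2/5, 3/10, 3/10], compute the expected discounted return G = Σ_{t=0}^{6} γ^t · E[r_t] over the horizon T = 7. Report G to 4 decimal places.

t=0: π = [0.4000, 0.3000, 0.3000], E[r] = 2.7000, γ^t·E[r] = 2.700000, running G = 2.700000
t=1: π = [0.2900, 0.3500, 0.3600], E[r] = 2.6200, γ^t·E[r] = 2.096000, running G = 4.796000
t=2: π = [0.3070, 0.3210, 0.3720], E[r] = 2.5260, γ^t·E[r] = 1.616640, running G = 6.412640
t=3: π = [0.3065, 0.3191, 0.3744], E[r] = 2.5150, γ^t·E[r] = 1.287680, running G = 7.700320
t=4: π = [0.3068, 0.3183, 0.3749], E[r] = 2.5120, γ^t·E[r] = 1.028923, running G = 8.729243
t=5: π = [0.3068, 0.3182, 0.3750], E[r] = 2.5115, γ^t·E[r] = 0.822969, running G = 9.552212
t=6: π = [0.3068, 0.3182, 0.3750], E[r] = 2.5114, γ^t·E[r] = 0.658346, running G = 10.210558

G = 10.2106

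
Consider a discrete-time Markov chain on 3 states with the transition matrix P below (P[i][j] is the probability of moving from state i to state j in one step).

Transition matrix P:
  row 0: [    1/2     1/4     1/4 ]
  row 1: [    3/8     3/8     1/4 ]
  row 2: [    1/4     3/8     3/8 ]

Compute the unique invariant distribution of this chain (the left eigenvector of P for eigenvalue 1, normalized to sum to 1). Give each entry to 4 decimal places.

Balance equations π_j = Σ_i π_i·P[i][j]:
  π_0 = 1/2·π_0 + 3/8·π_1 + 1/4·π_2
  π_1 = 1/4·π_0 + 3/8·π_1 + 3/8·π_2
  normalize: π_0 + π_1 + π_2 = 1
Solving the linear system gives exactly π = [19/49, 16/49, 2/7].

π = [0.3878, 0.3265, 0.2857]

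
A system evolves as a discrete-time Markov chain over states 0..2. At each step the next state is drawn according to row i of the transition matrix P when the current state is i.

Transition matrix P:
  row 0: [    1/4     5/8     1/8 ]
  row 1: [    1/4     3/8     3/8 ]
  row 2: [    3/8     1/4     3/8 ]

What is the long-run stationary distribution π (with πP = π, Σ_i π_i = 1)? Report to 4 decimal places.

π = [0.2879, 0.4091, 0.3030]

Balance equations π_j = Σ_i π_i·P[i][j]:
  π_0 = 1/4·π_0 + 1/4·π_1 + 3/8·π_2
  π_1 = 5/8·π_0 + 3/8·π_1 + 1/4·π_2
  normalize: π_0 + π_1 + π_2 = 1
Solving the linear system gives exactly π = [19/66, 9/22, 10/33].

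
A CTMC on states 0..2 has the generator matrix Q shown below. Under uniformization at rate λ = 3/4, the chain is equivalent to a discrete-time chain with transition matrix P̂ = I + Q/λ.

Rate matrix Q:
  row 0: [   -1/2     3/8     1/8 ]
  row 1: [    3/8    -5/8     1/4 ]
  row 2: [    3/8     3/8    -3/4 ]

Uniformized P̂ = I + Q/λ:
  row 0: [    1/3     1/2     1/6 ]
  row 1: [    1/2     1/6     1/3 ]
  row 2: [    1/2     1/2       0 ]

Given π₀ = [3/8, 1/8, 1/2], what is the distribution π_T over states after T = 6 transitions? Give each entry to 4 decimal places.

π = [0.4286, 0.3747, 0.1968]

t=0: π = [0.3750, 0.1250, 0.5000]
t=1: π = [0.4375, 0.4583, 0.1042]
t=2: π = [0.4271, 0.3472, 0.2257]
t=3: π = [0.4288, 0.3843, 0.1869]
t=4: π = [0.4285, 0.3719, 0.1996]
t=5: π = [0.4286, 0.3760, 0.1954]
t=6: π = [0.4286, 0.3747, 0.1968]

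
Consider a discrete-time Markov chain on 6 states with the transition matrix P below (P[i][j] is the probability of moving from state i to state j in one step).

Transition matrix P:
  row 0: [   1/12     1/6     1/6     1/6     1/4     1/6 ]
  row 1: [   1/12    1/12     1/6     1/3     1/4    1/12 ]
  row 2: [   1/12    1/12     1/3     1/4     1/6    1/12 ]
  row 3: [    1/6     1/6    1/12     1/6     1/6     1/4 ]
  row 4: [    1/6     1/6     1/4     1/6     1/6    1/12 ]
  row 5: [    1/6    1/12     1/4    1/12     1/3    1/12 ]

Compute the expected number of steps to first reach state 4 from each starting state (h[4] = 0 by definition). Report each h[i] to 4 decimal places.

h = [4.3535, 4.4239, 4.8438, 4.6483, 0.0000, 4.0282]

First-step conditioning: h[4] = 0; for i ≠ 4, h[i] = 1 + Σ_k P[i][k]·h[k].
  h[0] = 1 + 1/12·h[0] + 1/6·h[1] + 1/6·h[2] + 1/6·h[3] + 1/6·h[5]
  h[1] = 1 + 1/12·h[0] + 1/12·h[1] + 1/6·h[2] + 1/3·h[3] + 1/12·h[5]
  h[2] = 1 + 1/12·h[0] + 1/12·h[1] + 1/3·h[2] + 1/4·h[3] + 1/12·h[5]
  h[3] = 1 + 1/6·h[0] + 1/6·h[1] + 1/12·h[2] + 1/6·h[3] + 1/4·h[5]
  h[5] = 1 + 1/6·h[0] + 1/12·h[1] + 1/4·h[2] + 1/12·h[3] + 1/12·h[5]
Solving the 5×5 linear system over states ≠ 4 gives exactly h = [247188/56779, 251184/56779, 275028/56779, 263928/56779, 0, 228720/56779] (h[4] = 0 is the target).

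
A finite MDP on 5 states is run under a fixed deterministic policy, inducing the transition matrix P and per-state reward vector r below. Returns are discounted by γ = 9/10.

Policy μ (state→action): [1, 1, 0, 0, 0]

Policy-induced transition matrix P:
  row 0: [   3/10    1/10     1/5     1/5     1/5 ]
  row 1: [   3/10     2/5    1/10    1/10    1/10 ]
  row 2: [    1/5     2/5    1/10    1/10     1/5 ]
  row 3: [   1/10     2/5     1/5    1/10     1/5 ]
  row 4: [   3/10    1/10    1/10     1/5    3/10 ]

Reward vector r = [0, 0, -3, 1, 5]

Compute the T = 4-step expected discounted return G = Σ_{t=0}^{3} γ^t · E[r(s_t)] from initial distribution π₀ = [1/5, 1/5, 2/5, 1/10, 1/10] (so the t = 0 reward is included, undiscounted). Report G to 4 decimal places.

G = 1.0626

t=0: π = [0.2000, 0.2000, 0.4000, 0.1000, 0.1000], E[r] = -0.6000, γ^t·E[r] = -0.600000, running G = -0.600000
t=1: π = [0.2400, 0.3100, 0.1300, 0.1300, 0.1900], E[r] = 0.6900, γ^t·E[r] = 0.621000, running G = 0.021000
t=2: π = [0.2610, 0.2710, 0.1370, 0.1430, 0.1880], E[r] = 0.6720, γ^t·E[r] = 0.544320, running G = 0.565320
t=3: π = [0.2577, 0.2653, 0.1404, 0.1449, 0.1917], E[r] = 0.6822, γ^t·E[r] = 0.497324, running G = 1.062644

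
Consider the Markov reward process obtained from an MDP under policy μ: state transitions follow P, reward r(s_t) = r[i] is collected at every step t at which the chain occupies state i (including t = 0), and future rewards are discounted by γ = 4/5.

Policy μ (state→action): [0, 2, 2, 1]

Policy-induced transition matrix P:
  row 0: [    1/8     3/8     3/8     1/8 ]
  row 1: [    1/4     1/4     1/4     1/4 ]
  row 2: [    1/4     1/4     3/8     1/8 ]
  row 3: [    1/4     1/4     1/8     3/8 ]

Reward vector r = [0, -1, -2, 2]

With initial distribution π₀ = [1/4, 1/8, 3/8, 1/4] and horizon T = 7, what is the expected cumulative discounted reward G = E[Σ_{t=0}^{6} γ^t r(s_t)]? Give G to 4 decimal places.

t=0: π = [0.2500, 0.1250, 0.3750, 0.2500], E[r] = -0.3750, γ^t·E[r] = -0.375000, running G = -0.375000
t=1: π = [0.2188, 0.2813, 0.2969, 0.2031], E[r] = -0.4688, γ^t·E[r] = -0.375000, running G = -0.750000
t=2: π = [0.2227, 0.2773, 0.2891, 0.2109], E[r] = -0.4336, γ^t·E[r] = -0.277500, running G = -1.027500
t=3: π = [0.2222, 0.2778, 0.2876, 0.2124], E[r] = -0.4282, γ^t·E[r] = -0.219250, running G = -1.246750
t=4: π = [0.2222, 0.2778, 0.2872, 0.2128], E[r] = -0.4265, γ^t·E[r] = -0.174675, running G = -1.421425
t=5: π = [0.2222, 0.2778, 0.2871, 0.2129], E[r] = -0.4261, γ^t·E[r] = -0.139613, running G = -1.561038
t=6: π = [0.2222, 0.2778, 0.2870, 0.2130], E[r] = -0.4260, γ^t·E[r] = -0.111663, running G = -1.672700

G = -1.6727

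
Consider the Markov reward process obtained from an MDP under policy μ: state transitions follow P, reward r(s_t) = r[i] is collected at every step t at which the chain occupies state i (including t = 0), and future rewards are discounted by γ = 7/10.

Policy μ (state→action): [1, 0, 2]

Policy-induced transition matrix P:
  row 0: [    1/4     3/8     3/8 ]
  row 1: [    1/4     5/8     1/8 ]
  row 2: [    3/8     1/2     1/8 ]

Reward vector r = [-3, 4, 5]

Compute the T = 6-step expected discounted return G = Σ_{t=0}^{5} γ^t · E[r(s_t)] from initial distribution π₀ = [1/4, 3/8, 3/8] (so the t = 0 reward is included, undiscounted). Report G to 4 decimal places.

G = 6.9279

t=0: π = [0.2500, 0.3750, 0.3750], E[r] = 2.6250, γ^t·E[r] = 2.625000, running G = 2.625000
t=1: π = [0.2969, 0.5156, 0.1875], E[r] = 2.1094, γ^t·E[r] = 1.476563, running G = 4.101563
t=2: π = [0.2734, 0.5273, 0.1992], E[r] = 2.2852, γ^t·E[r] = 1.119727, running G = 5.221289
t=3: π = [0.2749, 0.5317, 0.1934], E[r] = 2.2690, γ^t·E[r] = 0.778282, running G = 5.999571
t=4: π = [0.2742, 0.5321, 0.1937], E[r] = 2.2745, γ^t·E[r] = 0.546116, running G = 6.545687
t=5: π = [0.2742, 0.5322, 0.1935], E[r] = 2.2740, γ^t·E[r] = 0.382197, running G = 6.927884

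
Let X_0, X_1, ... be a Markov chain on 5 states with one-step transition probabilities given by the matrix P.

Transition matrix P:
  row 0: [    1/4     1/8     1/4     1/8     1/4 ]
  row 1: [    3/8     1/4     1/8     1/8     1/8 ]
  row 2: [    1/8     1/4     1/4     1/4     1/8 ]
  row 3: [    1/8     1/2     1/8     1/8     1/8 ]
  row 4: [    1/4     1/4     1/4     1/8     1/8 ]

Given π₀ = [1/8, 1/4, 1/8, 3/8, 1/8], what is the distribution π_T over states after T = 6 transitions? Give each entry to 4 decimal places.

π = [0.2386, 0.2577, 0.1990, 0.1499, 0.1548]

t=0: π = [0.1250, 0.2500, 0.1250, 0.3750, 0.1250]
t=1: π = [0.2188, 0.3281, 0.1719, 0.1406, 0.1406]
t=2: π = [0.2520, 0.2578, 0.1914, 0.1465, 0.1523]
t=3: π = [0.2400, 0.2551, 0.1995, 0.1489, 0.1565]
t=4: π = [0.2383, 0.2572, 0.1995, 0.1499, 0.1550]
t=5: π = [0.2385, 0.2577, 0.1991, 0.1499, 0.1548]
t=6: π = [0.2386, 0.2577, 0.1990, 0.1499, 0.1548]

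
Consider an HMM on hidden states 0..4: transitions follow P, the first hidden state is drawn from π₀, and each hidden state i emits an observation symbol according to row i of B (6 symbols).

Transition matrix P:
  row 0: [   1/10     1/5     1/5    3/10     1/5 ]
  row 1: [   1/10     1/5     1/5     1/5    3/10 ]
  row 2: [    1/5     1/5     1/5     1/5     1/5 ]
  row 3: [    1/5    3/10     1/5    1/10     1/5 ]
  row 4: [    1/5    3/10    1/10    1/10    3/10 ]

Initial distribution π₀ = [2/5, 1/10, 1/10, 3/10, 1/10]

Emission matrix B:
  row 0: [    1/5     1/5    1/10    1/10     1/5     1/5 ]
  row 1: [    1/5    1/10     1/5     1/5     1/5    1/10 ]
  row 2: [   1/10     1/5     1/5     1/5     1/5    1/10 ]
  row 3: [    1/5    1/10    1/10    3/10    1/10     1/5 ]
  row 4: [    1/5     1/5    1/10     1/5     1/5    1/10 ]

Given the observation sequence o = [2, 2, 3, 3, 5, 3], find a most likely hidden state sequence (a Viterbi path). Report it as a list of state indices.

path = [3, 1, 4, 4, 0, 3]

t=0: δ = [4.000e-02, 2.000e-02, 2.000e-02, 3.000e-02, 1.000e-02]  (obs o_0=2)
t=1: δ = [6.000e-04, 1.800e-03, 1.600e-03, 1.200e-03, 8.000e-04]  ψ = [3, 3, 0, 0, 0]  (obs o_1=2)
t=2: δ = [3.200e-05, 7.200e-05, 7.200e-05, 1.080e-04, 1.080e-04]  ψ = [2, 1, 1, 1, 1]  (obs o_2=3)
t=3: δ = [2.160e-06, 6.480e-06, 4.320e-06, 4.320e-06, 6.480e-06]  ψ = [3, 3, 3, 1, 4]  (obs o_3=3)
t=4: δ = [2.592e-07, 1.944e-07, 1.296e-07, 2.592e-07, 1.944e-07]  ψ = [4, 4, 1, 1, 1]  (obs o_4=5)
t=5: δ = [5.184e-09, 1.555e-08, 1.037e-08, 2.333e-08, 1.166e-08]  ψ = [3, 3, 0, 0, 1]  (obs o_5=3)
backtrack: best end state = 3; path = [3, 1, 4, 4, 0, 3]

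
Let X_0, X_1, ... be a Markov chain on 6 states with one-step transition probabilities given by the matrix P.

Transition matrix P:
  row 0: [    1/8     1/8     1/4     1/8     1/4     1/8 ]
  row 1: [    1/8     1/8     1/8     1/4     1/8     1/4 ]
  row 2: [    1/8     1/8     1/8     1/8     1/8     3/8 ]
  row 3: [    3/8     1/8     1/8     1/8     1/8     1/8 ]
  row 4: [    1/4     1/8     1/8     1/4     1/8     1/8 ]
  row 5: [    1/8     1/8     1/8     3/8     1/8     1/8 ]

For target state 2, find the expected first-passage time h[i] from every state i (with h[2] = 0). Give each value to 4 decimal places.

h = [5.8546, 6.6767, 0.0000, 6.4962, 6.5764, 6.6566]

First-step conditioning: h[2] = 0; for i ≠ 2, h[i] = 1 + Σ_k P[i][k]·h[k].
  h[0] = 1 + 1/8·h[0] + 1/8·h[1] + 1/8·h[3] + 1/4·h[4] + 1/8·h[5]
  h[1] = 1 + 1/8·h[0] + 1/8·h[1] + 1/4·h[3] + 1/8·h[4] + 1/4·h[5]
  h[3] = 1 + 3/8·h[0] + 1/8·h[1] + 1/8·h[3] + 1/8·h[4] + 1/8·h[5]
  h[4] = 1 + 1/4·h[0] + 1/8·h[1] + 1/4·h[3] + 1/8·h[4] + 1/8·h[5]
  h[5] = 1 + 1/8·h[0] + 1/8·h[1] + 3/8·h[3] + 1/8·h[4] + 1/8·h[5]
Solving the 5×5 linear system over states ≠ 2 gives exactly h = [2336/399, 888/133, 0, 864/133, 2624/399, 2656/399] (h[2] = 0 is the target).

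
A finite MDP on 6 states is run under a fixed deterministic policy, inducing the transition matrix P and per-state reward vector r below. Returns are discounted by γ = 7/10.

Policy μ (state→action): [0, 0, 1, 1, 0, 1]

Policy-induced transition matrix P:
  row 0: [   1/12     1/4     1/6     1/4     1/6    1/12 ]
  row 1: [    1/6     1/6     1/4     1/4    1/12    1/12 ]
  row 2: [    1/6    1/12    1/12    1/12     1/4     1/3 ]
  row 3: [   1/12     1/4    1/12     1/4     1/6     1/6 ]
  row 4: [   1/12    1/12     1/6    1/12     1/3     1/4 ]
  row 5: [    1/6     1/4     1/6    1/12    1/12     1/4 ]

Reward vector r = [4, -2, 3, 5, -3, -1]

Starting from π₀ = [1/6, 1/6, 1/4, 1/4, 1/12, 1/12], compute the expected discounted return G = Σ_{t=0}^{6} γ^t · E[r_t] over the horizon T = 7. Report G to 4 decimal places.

G = 3.4528

t=0: π = [0.1667, 0.1667, 0.2500, 0.2500, 0.0833, 0.0833], E[r] = 2.0000, γ^t·E[r] = 2.000000, running G = 2.000000
t=1: π = [0.1250, 0.1806, 0.1389, 0.1806, 0.1806, 0.1944], E[r] = 0.7222, γ^t·E[r] = 0.505556, running G = 2.505556
t=2: π = [0.1262, 0.1817, 0.1551, 0.1644, 0.1771, 0.1956], E[r] = 0.7014, γ^t·E[r] = 0.343681, running G = 2.849236
t=3: π = [0.1277, 0.1795, 0.1552, 0.1620, 0.1777, 0.1979], E[r] = 0.6967, γ^t·E[r] = 0.238955, running G = 3.088191
t=4: π = [0.1277, 0.1796, 0.1552, 0.1615, 0.1778, 0.1982], E[r] = 0.6935, γ^t·E[r] = 0.166506, running G = 3.254698
t=5: π = [0.1277, 0.1795, 0.1552, 0.1615, 0.1777, 0.1983], E[r] = 0.6935, γ^t·E[r] = 0.116554, running G = 3.371252
t=6: π = [0.1278, 0.1795, 0.1552, 0.1615, 0.1777, 0.1983], E[r] = 0.6934, γ^t·E[r] = 0.081583, running G = 3.452835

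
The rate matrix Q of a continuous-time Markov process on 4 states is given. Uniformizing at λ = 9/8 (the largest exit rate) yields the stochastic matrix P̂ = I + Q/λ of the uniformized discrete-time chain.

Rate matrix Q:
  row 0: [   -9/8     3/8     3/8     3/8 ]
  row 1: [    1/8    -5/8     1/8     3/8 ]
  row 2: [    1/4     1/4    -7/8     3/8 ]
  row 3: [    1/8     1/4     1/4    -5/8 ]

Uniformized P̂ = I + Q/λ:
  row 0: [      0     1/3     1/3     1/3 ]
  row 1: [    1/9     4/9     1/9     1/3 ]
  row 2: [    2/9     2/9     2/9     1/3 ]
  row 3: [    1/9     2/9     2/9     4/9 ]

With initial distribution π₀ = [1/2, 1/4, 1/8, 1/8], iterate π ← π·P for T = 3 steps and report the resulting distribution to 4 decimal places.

t=0: π = [0.5000, 0.2500, 0.1250, 0.1250]
t=1: π = [0.0694, 0.3333, 0.2500, 0.3472]
t=2: π = [0.1312, 0.3040, 0.1929, 0.3719]
t=3: π = [0.1180, 0.3044, 0.2030, 0.3747]

π = [0.1180, 0.3044, 0.2030, 0.3747]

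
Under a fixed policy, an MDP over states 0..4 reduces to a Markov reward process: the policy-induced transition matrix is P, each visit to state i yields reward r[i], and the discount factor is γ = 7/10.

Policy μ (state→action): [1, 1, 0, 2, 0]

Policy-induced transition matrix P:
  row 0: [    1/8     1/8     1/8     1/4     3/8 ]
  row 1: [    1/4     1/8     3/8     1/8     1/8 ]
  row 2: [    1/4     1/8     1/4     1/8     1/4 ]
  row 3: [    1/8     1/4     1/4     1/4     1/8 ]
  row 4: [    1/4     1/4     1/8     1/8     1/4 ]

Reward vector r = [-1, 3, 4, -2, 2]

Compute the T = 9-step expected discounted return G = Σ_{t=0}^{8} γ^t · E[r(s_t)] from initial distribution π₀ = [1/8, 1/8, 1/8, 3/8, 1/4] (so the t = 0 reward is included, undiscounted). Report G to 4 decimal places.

G = 3.4068

t=0: π = [0.1250, 0.1250, 0.1250, 0.3750, 0.2500], E[r] = 0.5000, γ^t·E[r] = 0.500000, running G = 0.500000
t=1: π = [0.1875, 0.2031, 0.2188, 0.1875, 0.2031], E[r] = 1.3281, γ^t·E[r] = 0.929688, running G = 1.429688
t=2: π = [0.2031, 0.1738, 0.2266, 0.1719, 0.2246], E[r] = 1.3301, γ^t·E[r] = 0.651738, running G = 2.081426
t=3: π = [0.2031, 0.1746, 0.2183, 0.1719, 0.2322], E[r] = 1.3142, γ^t·E[r] = 0.450774, running G = 2.532199
t=4: π = [0.2031, 0.1755, 0.2174, 0.1719, 0.2321], E[r] = 1.3134, γ^t·E[r] = 0.315358, running G = 2.847558
t=5: π = [0.2031, 0.1755, 0.2175, 0.1719, 0.2320], E[r] = 1.3137, γ^t·E[r] = 0.220793, running G = 3.068350
t=6: π = [0.2031, 0.1755, 0.2176, 0.1719, 0.2320], E[r] = 1.3137, γ^t·E[r] = 0.154556, running G = 3.222907
t=7: π = [0.2031, 0.1755, 0.2175, 0.1719, 0.2320], E[r] = 1.3137, γ^t·E[r] = 0.108189, running G = 3.331096
t=8: π = [0.2031, 0.1755, 0.2175, 0.1719, 0.2320], E[r] = 1.3137, γ^t·E[r] = 0.075732, running G = 3.406828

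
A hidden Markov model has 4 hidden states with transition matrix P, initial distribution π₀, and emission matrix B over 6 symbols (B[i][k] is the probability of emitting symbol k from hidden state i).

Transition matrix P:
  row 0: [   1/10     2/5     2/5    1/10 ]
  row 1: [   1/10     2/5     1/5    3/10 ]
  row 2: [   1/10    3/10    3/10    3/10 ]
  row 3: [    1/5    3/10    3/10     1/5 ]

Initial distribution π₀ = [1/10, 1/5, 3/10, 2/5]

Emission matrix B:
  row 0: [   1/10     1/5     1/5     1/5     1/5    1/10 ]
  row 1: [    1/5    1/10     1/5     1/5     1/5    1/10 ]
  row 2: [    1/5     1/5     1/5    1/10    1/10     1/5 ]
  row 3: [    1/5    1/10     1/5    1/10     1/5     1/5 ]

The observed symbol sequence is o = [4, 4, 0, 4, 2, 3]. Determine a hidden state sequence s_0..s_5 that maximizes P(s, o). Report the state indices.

path = [3, 1, 1, 1, 1, 1]

t=0: δ = [2.000e-02, 4.000e-02, 3.000e-02, 8.000e-02]  (obs o_0=4)
t=1: δ = [3.200e-03, 4.800e-03, 2.400e-03, 3.200e-03]  ψ = [3, 3, 3, 3]  (obs o_1=4)
t=2: δ = [6.400e-05, 3.840e-04, 2.560e-04, 2.880e-04]  ψ = [3, 1, 0, 1]  (obs o_2=0)
t=3: δ = [1.152e-05, 3.072e-05, 8.640e-06, 2.304e-05]  ψ = [3, 1, 3, 1]  (obs o_3=4)
t=4: δ = [9.216e-07, 2.458e-06, 1.382e-06, 1.843e-06]  ψ = [3, 1, 3, 1]  (obs o_4=2)
t=5: δ = [7.373e-08, 1.966e-07, 5.530e-08, 7.373e-08]  ψ = [3, 1, 3, 1]  (obs o_5=3)
backtrack: best end state = 1; path = [3, 1, 1, 1, 1, 1]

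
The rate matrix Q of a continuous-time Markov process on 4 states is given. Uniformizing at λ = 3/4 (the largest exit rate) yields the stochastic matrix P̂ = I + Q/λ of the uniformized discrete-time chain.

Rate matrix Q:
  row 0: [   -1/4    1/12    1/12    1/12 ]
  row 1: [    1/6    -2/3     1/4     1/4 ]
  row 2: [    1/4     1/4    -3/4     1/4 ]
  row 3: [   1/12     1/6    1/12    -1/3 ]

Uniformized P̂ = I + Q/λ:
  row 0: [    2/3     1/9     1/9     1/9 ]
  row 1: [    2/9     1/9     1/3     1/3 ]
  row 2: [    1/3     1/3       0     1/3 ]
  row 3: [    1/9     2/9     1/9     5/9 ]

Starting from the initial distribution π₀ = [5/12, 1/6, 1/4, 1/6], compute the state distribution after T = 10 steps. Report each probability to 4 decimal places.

π = [0.3622, 0.1773, 0.1355, 0.3250]

t=0: π = [0.4167, 0.1667, 0.2500, 0.1667]
t=1: π = [0.4167, 0.1852, 0.1204, 0.2778]
t=2: π = [0.3899, 0.1687, 0.1389, 0.3025]
t=3: π = [0.3773, 0.1756, 0.1332, 0.3139]
t=4: π = [0.3698, 0.1756, 0.1353, 0.3192]
t=5: π = [0.3662, 0.1767, 0.1351, 0.3221]
t=6: π = [0.3642, 0.1769, 0.1354, 0.3235]
t=7: π = [0.3632, 0.1771, 0.1354, 0.3243]
t=8: π = [0.3626, 0.1772, 0.1354, 0.3247]
t=9: π = [0.3624, 0.1773, 0.1354, 0.3249]
t=10: π = [0.3622, 0.1773, 0.1355, 0.3250]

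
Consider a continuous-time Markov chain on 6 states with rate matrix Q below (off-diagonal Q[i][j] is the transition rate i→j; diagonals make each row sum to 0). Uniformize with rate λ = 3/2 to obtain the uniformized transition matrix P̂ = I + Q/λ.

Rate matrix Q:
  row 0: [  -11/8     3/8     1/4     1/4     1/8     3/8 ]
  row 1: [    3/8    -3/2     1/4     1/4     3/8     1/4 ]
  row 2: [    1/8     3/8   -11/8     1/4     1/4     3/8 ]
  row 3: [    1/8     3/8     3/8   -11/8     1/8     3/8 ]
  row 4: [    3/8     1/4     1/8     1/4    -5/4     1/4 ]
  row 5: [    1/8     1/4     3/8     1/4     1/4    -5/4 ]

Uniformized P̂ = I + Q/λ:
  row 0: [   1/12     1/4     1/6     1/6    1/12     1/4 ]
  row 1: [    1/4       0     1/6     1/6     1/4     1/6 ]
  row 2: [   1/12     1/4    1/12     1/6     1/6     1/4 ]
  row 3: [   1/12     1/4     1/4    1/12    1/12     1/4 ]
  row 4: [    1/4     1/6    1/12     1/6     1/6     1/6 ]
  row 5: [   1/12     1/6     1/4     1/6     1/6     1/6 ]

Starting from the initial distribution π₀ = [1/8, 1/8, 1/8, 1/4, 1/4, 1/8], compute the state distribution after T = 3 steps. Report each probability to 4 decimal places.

π = [0.1386, 0.1764, 0.1693, 0.1538, 0.1567, 0.2053]

t=0: π = [0.1250, 0.1250, 0.1250, 0.2500, 0.2500, 0.1250]
t=1: π = [0.1458, 0.1875, 0.1667, 0.1458, 0.1458, 0.2083]
t=2: π = [0.1389, 0.1736, 0.1701, 0.1545, 0.1580, 0.2049]
t=3: π = [0.1386, 0.1764, 0.1693, 0.1538, 0.1567, 0.2053]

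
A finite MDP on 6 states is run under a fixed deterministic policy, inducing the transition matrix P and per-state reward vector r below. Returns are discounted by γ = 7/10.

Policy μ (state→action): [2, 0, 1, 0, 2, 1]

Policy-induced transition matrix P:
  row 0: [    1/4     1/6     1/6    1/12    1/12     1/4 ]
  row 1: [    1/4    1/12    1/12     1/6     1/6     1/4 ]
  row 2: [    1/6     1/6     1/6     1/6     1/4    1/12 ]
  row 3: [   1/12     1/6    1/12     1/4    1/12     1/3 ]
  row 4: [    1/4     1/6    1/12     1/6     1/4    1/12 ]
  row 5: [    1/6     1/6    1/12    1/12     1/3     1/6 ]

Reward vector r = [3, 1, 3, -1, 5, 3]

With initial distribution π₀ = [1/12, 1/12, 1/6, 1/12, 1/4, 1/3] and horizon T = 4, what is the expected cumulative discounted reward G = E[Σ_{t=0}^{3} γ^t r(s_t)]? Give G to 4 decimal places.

t=0: π = [0.0833, 0.0833, 0.1667, 0.0833, 0.2500, 0.3333], E[r] = 3.0000, γ^t·E[r] = 3.000000, running G = 3.000000
t=1: π = [0.1944, 0.1597, 0.1042, 0.1389, 0.2431, 0.1597], E[r] = 2.6111, γ^t·E[r] = 1.827778, running G = 4.827778
t=2: π = [0.2049, 0.1534, 0.1082, 0.1487, 0.1944, 0.1904], E[r] = 2.4873, γ^t·E[r] = 1.218762, running G = 6.046539
t=3: π = [0.2003, 0.1539, 0.1094, 0.1461, 0.1942, 0.1961], E[r] = 2.4960, γ^t·E[r] = 0.856144, running G = 6.902683

G = 6.9027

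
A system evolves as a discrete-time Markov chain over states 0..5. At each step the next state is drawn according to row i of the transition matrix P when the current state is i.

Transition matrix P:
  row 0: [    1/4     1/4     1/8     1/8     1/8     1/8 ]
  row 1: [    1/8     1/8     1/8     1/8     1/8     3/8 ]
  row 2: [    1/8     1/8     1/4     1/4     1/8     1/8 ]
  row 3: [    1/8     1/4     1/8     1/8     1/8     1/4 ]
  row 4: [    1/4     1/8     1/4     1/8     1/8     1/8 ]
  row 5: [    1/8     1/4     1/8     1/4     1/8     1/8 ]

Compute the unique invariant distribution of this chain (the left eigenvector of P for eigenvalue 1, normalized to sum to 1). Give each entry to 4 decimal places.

π = [0.1607, 0.1905, 0.1607, 0.1693, 0.1250, 0.1938]

Balance equations π_j = Σ_i π_i·P[i][j]:
  π_0 = 1/4·π_0 + 1/8·π_1 + 1/8·π_2 + 1/8·π_3 + 1/4·π_4 + 1/8·π_5
  π_1 = 1/4·π_0 + 1/8·π_1 + 1/8·π_2 + 1/4·π_3 + 1/8·π_4 + 1/4·π_5
  π_2 = 1/8·π_0 + 1/8·π_1 + 1/4·π_2 + 1/8·π_3 + 1/4·π_4 + 1/8·π_5
  π_3 = 1/8·π_0 + 1/8·π_1 + 1/4·π_2 + 1/8·π_3 + 1/8·π_4 + 1/4·π_5
  π_4 = 1/8·π_0 + 1/8·π_1 + 1/8·π_2 + 1/8·π_3 + 1/8·π_4 + 1/8·π_5
  normalize: π_0 + π_1 + π_2 + π_3 + π_4 + π_5 = 1
Solving the linear system gives exactly π = [9/56, 4/21, 9/56, 32/189, 1/8, 293/1512].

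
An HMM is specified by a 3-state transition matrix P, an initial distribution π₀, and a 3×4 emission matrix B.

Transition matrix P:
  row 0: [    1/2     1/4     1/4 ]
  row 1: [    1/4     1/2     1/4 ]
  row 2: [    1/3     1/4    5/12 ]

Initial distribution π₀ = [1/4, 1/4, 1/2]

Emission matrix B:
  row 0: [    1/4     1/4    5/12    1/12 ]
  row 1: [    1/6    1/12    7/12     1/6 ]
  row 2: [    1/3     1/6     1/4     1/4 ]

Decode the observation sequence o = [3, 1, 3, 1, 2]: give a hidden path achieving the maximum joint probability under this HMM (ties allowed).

t=0: δ = [2.083e-02, 4.167e-02, 1.250e-01]  (obs o_0=3)
t=1: δ = [1.042e-02, 2.604e-03, 8.681e-03]  ψ = [2, 2, 2]  (obs o_1=1)
t=2: δ = [4.340e-04, 4.340e-04, 9.042e-04]  ψ = [0, 0, 2]  (obs o_2=3)
t=3: δ = [7.535e-05, 1.884e-05, 6.279e-05]  ψ = [2, 2, 2]  (obs o_3=1)
t=4: δ = [1.570e-05, 1.099e-05, 6.541e-06]  ψ = [0, 0, 2]  (obs o_4=2)
backtrack: best end state = 0; path = [2, 2, 2, 0, 0]

path = [2, 2, 2, 0, 0]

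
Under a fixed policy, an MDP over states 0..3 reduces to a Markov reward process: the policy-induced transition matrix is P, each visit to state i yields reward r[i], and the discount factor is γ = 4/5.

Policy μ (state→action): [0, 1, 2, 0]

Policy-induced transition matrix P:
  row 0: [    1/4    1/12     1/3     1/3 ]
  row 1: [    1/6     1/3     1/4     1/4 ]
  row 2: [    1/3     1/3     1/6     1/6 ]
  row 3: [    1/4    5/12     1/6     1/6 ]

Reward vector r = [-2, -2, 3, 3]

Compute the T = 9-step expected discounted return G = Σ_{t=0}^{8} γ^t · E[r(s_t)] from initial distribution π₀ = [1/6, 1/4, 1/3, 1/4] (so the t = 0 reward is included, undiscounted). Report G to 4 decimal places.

t=0: π = [0.1667, 0.2500, 0.3333, 0.2500], E[r] = 0.9167, γ^t·E[r] = 0.916667, running G = 0.916667
t=1: π = [0.2569, 0.3125, 0.2153, 0.2153], E[r] = 0.1528, γ^t·E[r] = 0.122222, running G = 1.038889
t=2: π = [0.2419, 0.2870, 0.2355, 0.2355], E[r] = 0.3553, γ^t·E[r] = 0.227407, running G = 1.266296
t=3: π = [0.2457, 0.2925, 0.2309, 0.2309], E[r] = 0.3090, γ^t·E[r] = 0.158222, running G = 1.424519
t=4: π = [0.2449, 0.2911, 0.2320, 0.2320], E[r] = 0.3199, γ^t·E[r] = 0.131039, running G = 1.555557
t=5: π = [0.2451, 0.2914, 0.2317, 0.2317], E[r] = 0.3174, γ^t·E[r] = 0.104007, running G = 1.659564
t=6: π = [0.2450, 0.2914, 0.2318, 0.2318], E[r] = 0.3180, γ^t·E[r] = 0.083360, running G = 1.742924
t=7: π = [0.2450, 0.2914, 0.2318, 0.2318], E[r] = 0.3179, γ^t·E[r] = 0.066659, running G = 1.809583
t=8: π = [0.2450, 0.2914, 0.2318, 0.2318], E[r] = 0.3179, γ^t·E[r] = 0.053333, running G = 1.862915

G = 1.8629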